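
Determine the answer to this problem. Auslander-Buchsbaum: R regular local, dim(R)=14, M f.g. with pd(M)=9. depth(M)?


pd+depth=depth(R)=14
depth=14-9=5


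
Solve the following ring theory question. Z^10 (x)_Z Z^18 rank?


rank(M(x)N) = rank(M)*rank(N)
10*18 = 180


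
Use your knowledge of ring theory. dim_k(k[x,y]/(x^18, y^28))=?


Basis: x^i*y^j, i<18, j<28
18*28=504


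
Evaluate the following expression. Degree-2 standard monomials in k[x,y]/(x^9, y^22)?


k[x,y], I = (x^9, y^22), d = 2
Need i < 9 and d-i < 22.
Range: 0 <= i <= 2.
H(2) = 3


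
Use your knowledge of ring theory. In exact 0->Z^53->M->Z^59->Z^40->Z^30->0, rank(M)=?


Alt sum=0:
(-1)^0*53 + (-1)^1*? + (-1)^2*59 + (-1)^3*40 + (-1)^4*30=0
rank(M)=102


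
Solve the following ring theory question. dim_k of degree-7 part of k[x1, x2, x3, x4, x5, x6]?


C(d+n-1,n-1)=C(12,5)=792


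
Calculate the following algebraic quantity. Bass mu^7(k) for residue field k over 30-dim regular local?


C(n,i)=C(30,7)=2035800


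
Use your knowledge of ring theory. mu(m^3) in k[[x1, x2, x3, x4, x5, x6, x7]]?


C(n+d-1,d)=C(9,3)=84


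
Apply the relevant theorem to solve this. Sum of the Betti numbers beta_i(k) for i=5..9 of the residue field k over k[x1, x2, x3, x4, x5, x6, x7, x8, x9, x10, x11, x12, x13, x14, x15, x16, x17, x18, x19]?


Koszul resolution: beta_i(k)=C(n,i), n=19
C(19,5)=11628, C(19,6)=27132, C(19,7)=50388, C(19,8)=75582, C(19,9)=92378
Sum=257108


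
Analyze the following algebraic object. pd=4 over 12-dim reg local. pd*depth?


pd+depth=12
depth=12-4=8
pd*depth=4*8=32


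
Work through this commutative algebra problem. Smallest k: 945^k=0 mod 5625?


945^k mod 5625:
k=1: 945
k=2: 4275
k=3: 1125
k=4: 0
First zero at k = 4


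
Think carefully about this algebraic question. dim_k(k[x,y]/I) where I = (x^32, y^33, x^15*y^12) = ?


k[x,y]/I, I = (x^32, y^33, x^15*y^12)
Rect: 32x33=1056. Corner: (32-15)x(33-12)=357.
dim = 1056-357 = 699


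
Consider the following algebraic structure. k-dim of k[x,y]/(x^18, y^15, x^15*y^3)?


k[x,y]/I, I = (x^18, y^15, x^15*y^3)
Rect: 18x15=270. Corner: (18-15)x(15-3)=36.
dim = 270-36 = 234


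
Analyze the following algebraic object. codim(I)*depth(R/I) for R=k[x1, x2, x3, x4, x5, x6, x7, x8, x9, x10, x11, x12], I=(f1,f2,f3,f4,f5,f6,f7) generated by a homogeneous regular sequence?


codim=7, depth=dim(R/I)=12-7=5
Product=7*5=35


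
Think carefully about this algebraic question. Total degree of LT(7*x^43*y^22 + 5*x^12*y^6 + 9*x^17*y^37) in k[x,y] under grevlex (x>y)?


LT: 7*x^43*y^22
deg_x=43, deg_y=22
Total=43+22=65


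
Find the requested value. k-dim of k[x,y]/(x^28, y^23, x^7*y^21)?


k[x,y]/I, I = (x^28, y^23, x^7*y^21)
Rect: 28x23=644. Corner: (28-7)x(23-21)=42.
dim = 644-42 = 602


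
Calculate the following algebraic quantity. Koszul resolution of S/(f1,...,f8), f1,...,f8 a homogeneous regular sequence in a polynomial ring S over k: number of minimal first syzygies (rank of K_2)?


Regular sequence => Koszul complex is the minimal free resolution.
Syz_1 minimally generated by Koszul relations f_i*e_j - f_j*e_i (i<j): mu(Syz_1) = beta_2 = C(m,2) = m(m-1)/2
m=8
8*7/2 = 28


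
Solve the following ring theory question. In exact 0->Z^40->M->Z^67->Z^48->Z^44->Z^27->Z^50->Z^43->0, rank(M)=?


Alt sum=0:
(-1)^0*40 + (-1)^1*? + (-1)^2*67 + (-1)^3*48 + (-1)^4*44 + (-1)^5*27 + (-1)^6*50 + (-1)^7*43=0
rank(M)=83


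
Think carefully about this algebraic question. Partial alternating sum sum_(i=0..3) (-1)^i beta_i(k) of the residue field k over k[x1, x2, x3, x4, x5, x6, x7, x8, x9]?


Koszul resolution: beta_i(k)=C(n,i), n=9
sum_(i=0..p) (-1)^i C(n,i) = (-1)^p C(n-1,p)
(-1)^3*C(8,3) = (-1)^3*56 = -56


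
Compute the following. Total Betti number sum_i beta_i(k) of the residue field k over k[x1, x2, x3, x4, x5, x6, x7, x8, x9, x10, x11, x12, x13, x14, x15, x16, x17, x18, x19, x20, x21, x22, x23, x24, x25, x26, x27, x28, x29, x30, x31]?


Koszul resolution: beta_i(k)=C(n,i), n=31
sum_i C(31,i) = 2^31 = 2147483648


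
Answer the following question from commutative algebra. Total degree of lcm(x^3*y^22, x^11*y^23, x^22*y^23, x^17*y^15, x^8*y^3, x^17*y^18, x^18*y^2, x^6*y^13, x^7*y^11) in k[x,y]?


lcm = componentwise max:
x: max(3,11,22,17,8,17,18,6,7)=22
y: max(22,23,23,15,3,18,2,13,11)=23
Total=22+23=45


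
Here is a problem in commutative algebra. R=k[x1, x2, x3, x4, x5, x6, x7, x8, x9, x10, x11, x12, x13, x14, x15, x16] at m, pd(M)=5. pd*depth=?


pd+depth=16
depth=16-5=11
pd*depth=5*11=55


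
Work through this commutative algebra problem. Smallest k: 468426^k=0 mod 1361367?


468426^k mod 1361367:
k=1: 468426
k=2: 507150
k=3: 981666
k=4: 777924
k=5: 0
First zero at k = 5


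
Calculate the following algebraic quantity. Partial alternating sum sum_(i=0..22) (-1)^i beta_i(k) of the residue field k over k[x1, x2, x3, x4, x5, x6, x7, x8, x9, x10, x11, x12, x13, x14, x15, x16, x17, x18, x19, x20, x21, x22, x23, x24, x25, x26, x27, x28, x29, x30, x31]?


Koszul resolution: beta_i(k)=C(n,i), n=31
sum_(i=0..p) (-1)^i C(n,i) = (-1)^p C(n-1,p)
(-1)^22*C(30,22) = (-1)^22*5852925 = 5852925


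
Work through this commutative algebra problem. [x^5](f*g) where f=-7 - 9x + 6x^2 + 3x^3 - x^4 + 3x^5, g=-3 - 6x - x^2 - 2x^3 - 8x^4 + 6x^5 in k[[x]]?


[x^5] = sum a_i*b_j, i+j=5
  -7*6=-42
  -9*-8=72
  6*-2=-12
  3*-1=-3
  -1*-6=6
  3*-3=-9
Sum=12


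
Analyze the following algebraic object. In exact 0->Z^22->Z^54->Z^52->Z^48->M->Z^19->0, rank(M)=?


Alt sum=0:
(-1)^0*22 + (-1)^1*54 + (-1)^2*52 + (-1)^3*48 + (-1)^4*? + (-1)^5*19=0
rank(M)=47


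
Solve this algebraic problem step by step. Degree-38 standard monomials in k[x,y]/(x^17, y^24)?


k[x,y], I = (x^17, y^24), d = 38
Need i < 17 and d-i < 24.
Range: 15 <= i <= 16.
H(38) = 2


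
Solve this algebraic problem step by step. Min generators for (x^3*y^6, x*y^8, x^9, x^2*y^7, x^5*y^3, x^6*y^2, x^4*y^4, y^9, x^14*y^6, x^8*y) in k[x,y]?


Remove redundant (divisible by others).
x^14*y^6 redundant.
Min: x^9, x^8*y, x^6*y^2, x^5*y^3, x^4*y^4, x^3*y^6, x^2*y^7, x*y^8, y^9
Count=9


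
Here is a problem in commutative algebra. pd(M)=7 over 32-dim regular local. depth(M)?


pd+depth=depth(R)=32
depth=32-7=25


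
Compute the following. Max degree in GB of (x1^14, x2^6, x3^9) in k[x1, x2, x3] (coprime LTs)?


Pure powers, coprime LTs => already GB.
Degrees: 14, 6, 9
Max=14


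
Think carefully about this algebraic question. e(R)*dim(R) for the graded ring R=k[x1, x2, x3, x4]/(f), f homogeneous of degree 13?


e(R)=deg(f)=13, dim(R)=4-1=3
e*dim=13*3=39


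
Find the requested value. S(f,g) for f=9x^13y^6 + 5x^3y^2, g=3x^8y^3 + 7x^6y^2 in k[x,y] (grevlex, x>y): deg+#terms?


LT(f)=9x^13y^6, LT(g)=3x^8y^3
lcm(LM)=x^13y^6
S(f,g) (scaled by 27 to clear denominators) = 3*f - 9x^5y^3*g = -63x^11y^5 + 15x^3y^2
2 terms, deg 16.
16+2=18


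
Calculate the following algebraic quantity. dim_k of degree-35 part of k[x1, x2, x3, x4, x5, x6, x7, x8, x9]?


C(d+n-1,n-1)=C(43,8)=145008513


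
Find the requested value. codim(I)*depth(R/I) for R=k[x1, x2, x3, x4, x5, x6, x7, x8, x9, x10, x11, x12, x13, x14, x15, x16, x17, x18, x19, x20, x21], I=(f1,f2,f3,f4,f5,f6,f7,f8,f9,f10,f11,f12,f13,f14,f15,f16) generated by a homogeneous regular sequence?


codim=16, depth=dim(R/I)=21-16=5
Product=16*5=80


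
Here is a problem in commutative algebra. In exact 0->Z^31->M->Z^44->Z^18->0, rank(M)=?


Alt sum=0:
(-1)^0*31 + (-1)^1*? + (-1)^2*44 + (-1)^3*18=0
rank(M)=57


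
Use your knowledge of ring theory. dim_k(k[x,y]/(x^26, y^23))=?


Basis: x^i*y^j, i<26, j<23
26*23=598


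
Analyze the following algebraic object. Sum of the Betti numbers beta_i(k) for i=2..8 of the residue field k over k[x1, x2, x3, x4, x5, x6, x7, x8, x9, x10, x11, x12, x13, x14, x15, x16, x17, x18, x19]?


Koszul resolution: beta_i(k)=C(n,i), n=19
C(19,2)=171, C(19,3)=969, C(19,4)=3876, C(19,5)=11628, C(19,6)=27132, C(19,7)=50388, C(19,8)=75582
Sum=169746


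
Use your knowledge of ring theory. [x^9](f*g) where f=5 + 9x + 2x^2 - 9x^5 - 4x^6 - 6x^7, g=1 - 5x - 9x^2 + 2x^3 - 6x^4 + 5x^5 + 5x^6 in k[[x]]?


[x^9] = sum a_i*b_j, i+j=9
  -9*-6=54
  -4*2=-8
  -6*-9=54
Sum=100


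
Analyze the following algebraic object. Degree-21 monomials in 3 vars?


C(d+n-1,n-1)=C(23,2)=253


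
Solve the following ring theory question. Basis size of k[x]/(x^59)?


Basis: 1,x,...,x^58
dim=59


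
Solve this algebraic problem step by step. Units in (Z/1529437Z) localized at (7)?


Local ring = Z/117649Z.
phi(117649) = 7^5*(7-1) = 100842


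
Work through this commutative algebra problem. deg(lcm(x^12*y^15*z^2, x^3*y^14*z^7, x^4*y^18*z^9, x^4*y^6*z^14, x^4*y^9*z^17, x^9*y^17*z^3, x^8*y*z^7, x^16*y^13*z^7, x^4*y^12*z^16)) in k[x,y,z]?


lcm = componentwise max:
x: max(12,3,4,4,4,9,8,16,4)=16
y: max(15,14,18,6,9,17,1,13,12)=18
z: max(2,7,9,14,17,3,7,7,16)=17
Total=16+18+17=51


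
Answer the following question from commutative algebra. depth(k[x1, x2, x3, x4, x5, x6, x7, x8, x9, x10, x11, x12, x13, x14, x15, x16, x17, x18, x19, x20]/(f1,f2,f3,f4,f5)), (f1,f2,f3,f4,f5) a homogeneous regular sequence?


depth(R)=20
depth(R/I)=20-5=15


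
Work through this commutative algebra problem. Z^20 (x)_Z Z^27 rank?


rank(M(x)N) = rank(M)*rank(N)
20*27 = 540


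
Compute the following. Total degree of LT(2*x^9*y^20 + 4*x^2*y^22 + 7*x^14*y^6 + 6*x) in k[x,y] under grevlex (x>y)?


LT: 2*x^9*y^20
deg_x=9, deg_y=20
Total=9+20=29


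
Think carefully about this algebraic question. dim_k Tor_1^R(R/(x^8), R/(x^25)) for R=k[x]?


Tor_1(R/I,R/J)=(I cap J)/IJ=(x^25)/(x^33)
dim=33-25=min(8,25)=8


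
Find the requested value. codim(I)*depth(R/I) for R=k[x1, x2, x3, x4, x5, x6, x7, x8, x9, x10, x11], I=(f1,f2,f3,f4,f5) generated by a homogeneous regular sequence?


codim=5, depth=dim(R/I)=11-5=6
Product=5*6=30


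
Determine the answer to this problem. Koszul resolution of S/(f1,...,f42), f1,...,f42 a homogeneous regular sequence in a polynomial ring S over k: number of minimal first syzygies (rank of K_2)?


Regular sequence => Koszul complex is the minimal free resolution.
Syz_1 minimally generated by Koszul relations f_i*e_j - f_j*e_i (i<j): mu(Syz_1) = beta_2 = C(m,2) = m(m-1)/2
m=42
42*41/2 = 861


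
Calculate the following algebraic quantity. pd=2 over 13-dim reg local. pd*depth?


pd+depth=13
depth=13-2=11
pd*depth=2*11=22


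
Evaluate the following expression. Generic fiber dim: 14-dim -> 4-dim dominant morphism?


dim(fiber)=dim(X)-dim(Y)=14-4=10


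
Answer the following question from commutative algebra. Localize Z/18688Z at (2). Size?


2-primary part: 18688=2^8*73
Size=2^8=256


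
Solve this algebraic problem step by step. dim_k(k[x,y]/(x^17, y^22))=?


Basis: x^i*y^j, i<17, j<22
17*22=374


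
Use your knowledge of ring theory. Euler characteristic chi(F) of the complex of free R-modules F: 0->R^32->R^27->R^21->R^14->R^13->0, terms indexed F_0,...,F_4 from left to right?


chi = sum (-1)^i * rank:
(-1)^0*32=32
(-1)^1*27=-27
(-1)^2*21=21
(-1)^3*14=-14
(-1)^4*13=13
chi=25


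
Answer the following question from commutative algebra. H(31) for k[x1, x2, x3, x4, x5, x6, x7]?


C(d+n-1,n-1)=C(37,6)=2324784


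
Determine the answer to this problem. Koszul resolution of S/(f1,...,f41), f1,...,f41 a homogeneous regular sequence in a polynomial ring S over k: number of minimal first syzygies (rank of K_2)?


Regular sequence => Koszul complex is the minimal free resolution.
Syz_1 minimally generated by Koszul relations f_i*e_j - f_j*e_i (i<j): mu(Syz_1) = beta_2 = C(m,2) = m(m-1)/2
m=41
41*40/2 = 820


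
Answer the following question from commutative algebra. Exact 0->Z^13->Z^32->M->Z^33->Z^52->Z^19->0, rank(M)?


Alt sum=0:
(-1)^0*13 + (-1)^1*32 + (-1)^2*? + (-1)^3*33 + (-1)^4*52 + (-1)^5*19=0
rank(M)=19


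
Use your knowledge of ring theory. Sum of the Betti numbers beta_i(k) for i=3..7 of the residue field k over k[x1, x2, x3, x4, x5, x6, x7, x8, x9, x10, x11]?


Koszul resolution: beta_i(k)=C(n,i), n=11
C(11,3)=165, C(11,4)=330, C(11,5)=462, C(11,6)=462, C(11,7)=330
Sum=1749


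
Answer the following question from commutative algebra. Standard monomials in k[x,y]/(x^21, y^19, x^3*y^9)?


k[x,y]/I, I = (x^21, y^19, x^3*y^9)
Rect: 21x19=399. Corner: (21-3)x(19-9)=180.
dim = 399-180 = 219


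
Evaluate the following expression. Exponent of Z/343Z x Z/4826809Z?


Exponent = lcm of the cyclic orders; pairwise coprime => product.
7^3*13^6=343*4826809=1655595487


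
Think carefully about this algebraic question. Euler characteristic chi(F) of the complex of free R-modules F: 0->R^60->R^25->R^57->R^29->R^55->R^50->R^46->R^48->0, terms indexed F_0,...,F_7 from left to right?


chi = sum (-1)^i * rank:
(-1)^0*60=60
(-1)^1*25=-25
(-1)^2*57=57
(-1)^3*29=-29
(-1)^4*55=55
(-1)^5*50=-50
(-1)^6*46=46
(-1)^7*48=-48
chi=66


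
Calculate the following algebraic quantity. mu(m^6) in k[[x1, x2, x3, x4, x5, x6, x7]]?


C(n+d-1,d)=C(12,6)=924


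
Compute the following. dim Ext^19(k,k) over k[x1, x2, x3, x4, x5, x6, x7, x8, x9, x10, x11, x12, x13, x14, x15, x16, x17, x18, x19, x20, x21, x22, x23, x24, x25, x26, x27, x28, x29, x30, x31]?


C(n,i)=C(31,19)=141120525


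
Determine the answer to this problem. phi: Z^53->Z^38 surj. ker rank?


rank(ker) = 53-38 = 15


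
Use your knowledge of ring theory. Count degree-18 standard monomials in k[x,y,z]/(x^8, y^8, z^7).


Need i<8, j<8, k<7 with i+j+k=18.
For each i, j ranges over max(0,18-i-6)..min(7,18-i):
  i=0: j in [12,7] -> 0
  i=1: j in [11,7] -> 0
  i=2: j in [10,7] -> 0
  i=3: j in [9,7] -> 0
  i=4: j in [8,7] -> 0
  i=5: j in [7,7] -> 1
  i=6: j in [6,7] -> 2
  i=7: j in [5,7] -> 3
H(18) = 0+0+0+0+0+1+2+3 = 6


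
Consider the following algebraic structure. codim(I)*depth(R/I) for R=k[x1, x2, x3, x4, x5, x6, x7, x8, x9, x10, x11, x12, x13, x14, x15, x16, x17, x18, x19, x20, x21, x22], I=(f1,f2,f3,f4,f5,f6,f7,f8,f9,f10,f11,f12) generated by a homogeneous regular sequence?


codim=12, depth=dim(R/I)=22-12=10
Product=12*10=120


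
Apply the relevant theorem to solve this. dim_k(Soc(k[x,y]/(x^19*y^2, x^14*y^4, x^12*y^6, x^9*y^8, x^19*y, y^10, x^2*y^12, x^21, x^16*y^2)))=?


Socle = ann(m) = span of standard monomials u with x*u, y*u in I (staircase corners).
Redundant generators: x^2*y^12, x^19*y^2
Minimal generators: x^21, x^19*y, x^16*y^2, x^14*y^4, x^12*y^6, x^9*y^8, y^10
Corners: x^8y^9, x^11y^7, x^13y^5, x^15y^3, x^18y, x^20
Socle dim=6


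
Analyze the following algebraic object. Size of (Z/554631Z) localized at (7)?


7-primary part: 554631=7^5*33
Size=7^5=16807


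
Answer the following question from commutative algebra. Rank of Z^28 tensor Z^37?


rank(M(x)N) = rank(M)*rank(N)
28*37 = 1036


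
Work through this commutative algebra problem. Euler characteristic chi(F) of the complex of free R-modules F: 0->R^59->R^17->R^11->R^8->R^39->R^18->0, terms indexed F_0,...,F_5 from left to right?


chi = sum (-1)^i * rank:
(-1)^0*59=59
(-1)^1*17=-17
(-1)^2*11=11
(-1)^3*8=-8
(-1)^4*39=39
(-1)^5*18=-18
chi=66


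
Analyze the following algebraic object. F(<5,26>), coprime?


gcd(5,26)=1 => F=ab-a-b=5*26-5-26=130-31=99


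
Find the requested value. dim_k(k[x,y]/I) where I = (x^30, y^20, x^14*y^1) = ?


k[x,y]/I, I = (x^30, y^20, x^14*y^1)
Rect: 30x20=600. Corner: (30-14)x(20-1)=304.
dim = 600-304 = 296


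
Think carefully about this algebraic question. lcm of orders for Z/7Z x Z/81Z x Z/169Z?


Exponent = lcm of the cyclic orders; pairwise coprime => product.
7^1*3^4*13^2=7*81*169=95823


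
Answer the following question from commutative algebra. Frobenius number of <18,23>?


gcd(18,23)=1 => F=ab-a-b=18*23-18-23=414-41=373


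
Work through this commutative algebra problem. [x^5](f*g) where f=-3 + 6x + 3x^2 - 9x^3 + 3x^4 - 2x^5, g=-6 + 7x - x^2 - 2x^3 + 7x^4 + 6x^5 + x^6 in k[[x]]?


[x^5] = sum a_i*b_j, i+j=5
  -3*6=-18
  6*7=42
  3*-2=-6
  -9*-1=9
  3*7=21
  -2*-6=12
Sum=60


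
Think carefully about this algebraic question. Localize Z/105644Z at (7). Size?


7-primary part: 105644=7^4*44
Size=7^4=2401


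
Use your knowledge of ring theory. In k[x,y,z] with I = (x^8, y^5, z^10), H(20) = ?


Need i<8, j<5, k<10 with i+j+k=20.
For each i, j ranges over max(0,20-i-9)..min(4,20-i):
  i=0: j in [11,4] -> 0
  i=1: j in [10,4] -> 0
  i=2: j in [9,4] -> 0
  i=3: j in [8,4] -> 0
  i=4: j in [7,4] -> 0
  i=5: j in [6,4] -> 0
  i=6: j in [5,4] -> 0
  i=7: j in [4,4] -> 1
H(20) = 0+0+0+0+0+0+0+1 = 1


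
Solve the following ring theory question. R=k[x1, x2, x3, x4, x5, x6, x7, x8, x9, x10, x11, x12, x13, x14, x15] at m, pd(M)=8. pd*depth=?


pd+depth=15
depth=15-8=7
pd*depth=8*7=56


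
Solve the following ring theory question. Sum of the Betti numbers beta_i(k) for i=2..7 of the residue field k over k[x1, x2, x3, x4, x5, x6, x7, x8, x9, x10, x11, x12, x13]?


Koszul resolution: beta_i(k)=C(n,i), n=13
C(13,2)=78, C(13,3)=286, C(13,4)=715, C(13,5)=1287, C(13,6)=1716, C(13,7)=1716
Sum=5798


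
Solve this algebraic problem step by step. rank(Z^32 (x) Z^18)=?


rank(M(x)N) = rank(M)*rank(N)
32*18 = 576


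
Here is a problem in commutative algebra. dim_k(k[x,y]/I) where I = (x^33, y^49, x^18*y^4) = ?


k[x,y]/I, I = (x^33, y^49, x^18*y^4)
Rect: 33x49=1617. Corner: (33-18)x(49-4)=675.
dim = 1617-675 = 942


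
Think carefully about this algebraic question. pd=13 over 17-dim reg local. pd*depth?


pd+depth=17
depth=17-13=4
pd*depth=13*4=52


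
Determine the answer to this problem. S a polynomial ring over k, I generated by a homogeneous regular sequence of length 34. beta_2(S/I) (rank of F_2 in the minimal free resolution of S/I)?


Regular sequence => Koszul complex is the minimal free resolution.
Syz_1 minimally generated by Koszul relations f_i*e_j - f_j*e_i (i<j): mu(Syz_1) = beta_2 = C(m,2) = m(m-1)/2
m=34
34*33/2 = 561


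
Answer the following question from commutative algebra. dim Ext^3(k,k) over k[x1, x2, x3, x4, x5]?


C(n,i)=C(5,3)=10


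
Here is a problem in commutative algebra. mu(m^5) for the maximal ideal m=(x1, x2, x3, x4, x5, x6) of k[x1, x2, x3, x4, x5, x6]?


Graded Nakayama: mu(m^d) = dim_k (m^d/m^(d+1)) = #degree-5 monomials in 6 vars
C(n+d-1,d)=C(10,5)=252


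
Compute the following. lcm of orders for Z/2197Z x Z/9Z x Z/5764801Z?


Exponent = lcm of the cyclic orders; pairwise coprime => product.
13^3*3^2*7^8=2197*9*5764801=113987410173


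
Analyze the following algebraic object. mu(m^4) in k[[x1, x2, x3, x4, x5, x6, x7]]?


C(n+d-1,d)=C(10,4)=210


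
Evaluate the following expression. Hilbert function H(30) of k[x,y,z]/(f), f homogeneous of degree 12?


C(32,2)-C(20,2)=496-190=306


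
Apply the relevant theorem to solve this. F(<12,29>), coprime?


gcd(12,29)=1 => F=ab-a-b=12*29-12-29=348-41=307


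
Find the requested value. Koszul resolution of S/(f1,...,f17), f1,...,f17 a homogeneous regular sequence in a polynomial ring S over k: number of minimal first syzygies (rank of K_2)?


Regular sequence => Koszul complex is the minimal free resolution.
Syz_1 minimally generated by Koszul relations f_i*e_j - f_j*e_i (i<j): mu(Syz_1) = beta_2 = C(m,2) = m(m-1)/2
m=17
17*16/2 = 136


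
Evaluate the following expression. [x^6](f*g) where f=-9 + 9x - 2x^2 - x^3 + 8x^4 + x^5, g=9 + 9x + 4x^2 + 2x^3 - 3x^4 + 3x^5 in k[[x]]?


[x^6] = sum a_i*b_j, i+j=6
  9*3=27
  -2*-3=6
  -1*2=-2
  8*4=32
  1*9=9
Sum=72


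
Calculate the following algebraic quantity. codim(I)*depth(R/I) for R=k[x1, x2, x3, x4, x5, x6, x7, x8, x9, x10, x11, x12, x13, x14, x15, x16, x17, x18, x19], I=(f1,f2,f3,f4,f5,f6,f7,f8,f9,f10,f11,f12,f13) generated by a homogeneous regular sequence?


codim=13, depth=dim(R/I)=19-13=6
Product=13*6=78


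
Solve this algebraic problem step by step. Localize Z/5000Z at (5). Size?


5-primary part: 5000=5^4*8
Size=5^4=625


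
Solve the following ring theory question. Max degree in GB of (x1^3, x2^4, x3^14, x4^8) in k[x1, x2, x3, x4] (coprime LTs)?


Pure powers, coprime LTs => already GB.
Degrees: 3, 4, 14, 8
Max=14


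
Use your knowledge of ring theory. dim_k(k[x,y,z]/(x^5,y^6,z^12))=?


Basis: x^iy^jz^k, i<5,j<6,k<12
5*6*12=360


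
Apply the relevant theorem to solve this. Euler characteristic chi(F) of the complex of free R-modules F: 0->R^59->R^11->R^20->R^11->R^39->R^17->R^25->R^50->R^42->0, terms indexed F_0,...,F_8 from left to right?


chi = sum (-1)^i * rank:
(-1)^0*59=59
(-1)^1*11=-11
(-1)^2*20=20
(-1)^3*11=-11
(-1)^4*39=39
(-1)^5*17=-17
(-1)^6*25=25
(-1)^7*50=-50
(-1)^8*42=42
chi=96


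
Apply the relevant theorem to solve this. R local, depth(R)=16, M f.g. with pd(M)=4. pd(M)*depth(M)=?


pd+depth=16
depth=16-4=12
pd*depth=4*12=48


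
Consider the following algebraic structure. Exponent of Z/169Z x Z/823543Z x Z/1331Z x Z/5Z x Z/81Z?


Exponent = lcm of the cyclic orders; pairwise coprime => product.
13^2*7^7*11^3*5^1*3^4=169*823543*1331*5*81=75025010245185


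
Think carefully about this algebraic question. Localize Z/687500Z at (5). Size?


5-primary part: 687500=5^6*44
Size=5^6=15625


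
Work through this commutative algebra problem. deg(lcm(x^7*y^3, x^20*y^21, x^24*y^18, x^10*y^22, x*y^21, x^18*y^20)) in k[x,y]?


lcm = componentwise max:
x: max(7,20,24,10,1,18)=24
y: max(3,21,18,22,21,20)=22
Total=24+22=46


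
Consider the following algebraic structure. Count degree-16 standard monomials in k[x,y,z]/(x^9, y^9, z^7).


Need i<9, j<9, k<7 with i+j+k=16.
For each i, j ranges over max(0,16-i-6)..min(8,16-i):
  i=0: j in [10,8] -> 0
  i=1: j in [9,8] -> 0
  i=2: j in [8,8] -> 1
  i=3: j in [7,8] -> 2
  i=4: j in [6,8] -> 3
  i=5: j in [5,8] -> 4
  i=6: j in [4,8] -> 5
  i=7: j in [3,8] -> 6
  i=8: j in [2,8] -> 7
H(16) = 0+0+1+2+3+4+5+6+7 = 28


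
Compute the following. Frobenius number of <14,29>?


gcd(14,29)=1 => F=ab-a-b=14*29-14-29=406-43=363


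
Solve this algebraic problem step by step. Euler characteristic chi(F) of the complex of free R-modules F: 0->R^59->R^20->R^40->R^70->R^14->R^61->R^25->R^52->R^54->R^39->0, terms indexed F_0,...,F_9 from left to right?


chi = sum (-1)^i * rank:
(-1)^0*59=59
(-1)^1*20=-20
(-1)^2*40=40
(-1)^3*70=-70
(-1)^4*14=14
(-1)^5*61=-61
(-1)^6*25=25
(-1)^7*52=-52
(-1)^8*54=54
(-1)^9*39=-39
chi=-50


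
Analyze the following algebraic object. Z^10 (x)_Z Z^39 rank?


rank(M(x)N) = rank(M)*rank(N)
10*39 = 390


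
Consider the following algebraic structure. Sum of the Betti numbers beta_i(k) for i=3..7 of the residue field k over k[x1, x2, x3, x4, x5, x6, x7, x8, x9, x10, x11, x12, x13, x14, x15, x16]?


Koszul resolution: beta_i(k)=C(n,i), n=16
C(16,3)=560, C(16,4)=1820, C(16,5)=4368, C(16,6)=8008, C(16,7)=11440
Sum=26196


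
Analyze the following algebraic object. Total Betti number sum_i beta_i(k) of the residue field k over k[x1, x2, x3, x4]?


Koszul resolution: beta_i(k)=C(n,i), n=4
sum_i C(4,i) = 2^4 = 16


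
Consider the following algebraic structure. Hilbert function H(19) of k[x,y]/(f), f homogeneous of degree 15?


H(t)=d for t>=d-1.
d=15, t=19
H(19)=15


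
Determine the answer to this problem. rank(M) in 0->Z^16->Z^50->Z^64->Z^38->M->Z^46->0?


Alt sum=0:
(-1)^0*16 + (-1)^1*50 + (-1)^2*64 + (-1)^3*38 + (-1)^4*? + (-1)^5*46=0
rank(M)=54


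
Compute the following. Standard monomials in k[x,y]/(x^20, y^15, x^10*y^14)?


k[x,y]/I, I = (x^20, y^15, x^10*y^14)
Rect: 20x15=300. Corner: (20-10)x(15-14)=10.
dim = 300-10 = 290


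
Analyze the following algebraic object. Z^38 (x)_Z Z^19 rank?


rank(M(x)N) = rank(M)*rank(N)
38*19 = 722


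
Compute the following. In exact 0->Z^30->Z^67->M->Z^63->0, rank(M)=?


Alt sum=0:
(-1)^0*30 + (-1)^1*67 + (-1)^2*? + (-1)^3*63=0
rank(M)=100


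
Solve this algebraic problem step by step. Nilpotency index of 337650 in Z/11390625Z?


337650^k mod 11390625:
k=1: 337650
k=2: 10147500
k=3: 3375000
k=4: 5062500
k=5: 7593750
k=6: 0
First zero at k = 6


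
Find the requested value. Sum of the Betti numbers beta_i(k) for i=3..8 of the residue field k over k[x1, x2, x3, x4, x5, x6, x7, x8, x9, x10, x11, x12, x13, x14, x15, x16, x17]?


Koszul resolution: beta_i(k)=C(n,i), n=17
C(17,3)=680, C(17,4)=2380, C(17,5)=6188, C(17,6)=12376, C(17,7)=19448, C(17,8)=24310
Sum=65382


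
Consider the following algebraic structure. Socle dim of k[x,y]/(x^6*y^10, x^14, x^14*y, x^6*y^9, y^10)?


Socle = ann(m) = span of standard monomials u with x*u, y*u in I (staircase corners).
Redundant generators: x^6*y^10, x^14*y
Minimal generators: x^14, x^6*y^9, y^10
Corners: x^5y^9, x^13y^8
Socle dim=2


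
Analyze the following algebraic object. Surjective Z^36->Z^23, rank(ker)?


rank(ker) = 36-23 = 13


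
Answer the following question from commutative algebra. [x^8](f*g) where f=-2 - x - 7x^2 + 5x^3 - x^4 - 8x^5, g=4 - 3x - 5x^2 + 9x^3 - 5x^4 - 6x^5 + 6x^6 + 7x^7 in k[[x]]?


[x^8] = sum a_i*b_j, i+j=8
  -1*7=-7
  -7*6=-42
  5*-6=-30
  -1*-5=5
  -8*9=-72
Sum=-146


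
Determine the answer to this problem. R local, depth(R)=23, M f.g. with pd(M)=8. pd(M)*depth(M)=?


pd+depth=23
depth=23-8=15
pd*depth=8*15=120


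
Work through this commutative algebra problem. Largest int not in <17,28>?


gcd(17,28)=1 => F=ab-a-b=17*28-17-28=476-45=431


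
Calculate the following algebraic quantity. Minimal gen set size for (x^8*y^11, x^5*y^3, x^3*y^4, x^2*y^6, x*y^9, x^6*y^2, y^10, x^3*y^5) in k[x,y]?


Remove redundant (divisible by others).
x^8*y^11 redundant.
x^3*y^5 redundant.
Min: x^6*y^2, x^5*y^3, x^3*y^4, x^2*y^6, x*y^9, y^10
Count=6


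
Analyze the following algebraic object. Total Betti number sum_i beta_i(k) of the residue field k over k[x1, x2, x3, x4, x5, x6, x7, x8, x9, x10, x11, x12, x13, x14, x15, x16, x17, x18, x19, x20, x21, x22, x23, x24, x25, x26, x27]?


Koszul resolution: beta_i(k)=C(n,i), n=27
sum_i C(27,i) = 2^27 = 134217728


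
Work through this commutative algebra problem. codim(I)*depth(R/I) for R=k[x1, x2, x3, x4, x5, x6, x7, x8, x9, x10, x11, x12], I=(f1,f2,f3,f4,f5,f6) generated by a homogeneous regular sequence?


codim=6, depth=dim(R/I)=12-6=6
Product=6*6=36


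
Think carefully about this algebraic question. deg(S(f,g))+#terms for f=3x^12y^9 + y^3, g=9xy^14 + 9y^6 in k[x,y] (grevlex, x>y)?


LT(f)=3x^12y^9, LT(g)=9xy^14
lcm(LM)=x^12y^14
S(f,g) (scaled by 27 to clear denominators) = 9y^5*f - 3x^11*g = -27x^11y^6 + 9y^8
2 terms, deg 17.
17+2=19


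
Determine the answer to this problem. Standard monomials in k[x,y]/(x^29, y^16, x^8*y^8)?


k[x,y]/I, I = (x^29, y^16, x^8*y^8)
Rect: 29x16=464. Corner: (29-8)x(16-8)=168.
dim = 464-168 = 296


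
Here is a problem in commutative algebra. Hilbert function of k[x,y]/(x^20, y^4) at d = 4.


k[x,y], I = (x^20, y^4), d = 4
Need i < 20 and d-i < 4.
Range: 1 <= i <= 4.
H(4) = 4


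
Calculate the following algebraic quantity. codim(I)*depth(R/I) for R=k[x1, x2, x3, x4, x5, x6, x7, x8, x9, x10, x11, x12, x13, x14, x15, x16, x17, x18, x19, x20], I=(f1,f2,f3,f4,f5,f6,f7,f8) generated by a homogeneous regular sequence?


codim=8, depth=dim(R/I)=20-8=12
Product=8*12=96


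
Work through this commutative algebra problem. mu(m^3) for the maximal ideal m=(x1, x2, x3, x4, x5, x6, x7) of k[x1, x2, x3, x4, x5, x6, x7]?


Graded Nakayama: mu(m^d) = dim_k (m^d/m^(d+1)) = #degree-3 monomials in 7 vars
C(n+d-1,d)=C(9,3)=84


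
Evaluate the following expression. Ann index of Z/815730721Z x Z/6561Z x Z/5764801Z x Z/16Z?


Exponent = lcm of the cyclic orders; pairwise coprime => product.
13^8*3^8*7^8*2^4=815730721*6561*5764801*16=493652293389282068496


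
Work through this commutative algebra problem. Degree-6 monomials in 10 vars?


C(d+n-1,n-1)=C(15,9)=5005


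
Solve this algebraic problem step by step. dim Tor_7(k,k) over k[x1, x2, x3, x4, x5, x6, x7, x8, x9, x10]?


Koszul: C(n,i)=C(10,7)=120


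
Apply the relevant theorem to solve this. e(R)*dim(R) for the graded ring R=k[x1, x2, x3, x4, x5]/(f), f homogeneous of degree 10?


e(R)=deg(f)=10, dim(R)=5-1=4
e*dim=10*4=40


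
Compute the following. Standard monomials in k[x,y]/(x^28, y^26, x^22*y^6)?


k[x,y]/I, I = (x^28, y^26, x^22*y^6)
Rect: 28x26=728. Corner: (28-22)x(26-6)=120.
dim = 728-120 = 608


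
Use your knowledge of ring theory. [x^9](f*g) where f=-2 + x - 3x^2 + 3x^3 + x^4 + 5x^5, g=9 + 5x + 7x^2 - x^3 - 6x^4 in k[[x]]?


[x^9] = sum a_i*b_j, i+j=9
  5*-6=-30
Sum=-30


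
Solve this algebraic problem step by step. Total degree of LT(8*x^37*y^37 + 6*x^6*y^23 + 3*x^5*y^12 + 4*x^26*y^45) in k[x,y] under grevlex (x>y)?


LT: 8*x^37*y^37
deg_x=37, deg_y=37
Total=37+37=74


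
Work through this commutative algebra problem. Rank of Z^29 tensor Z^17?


rank(M(x)N) = rank(M)*rank(N)
29*17 = 493


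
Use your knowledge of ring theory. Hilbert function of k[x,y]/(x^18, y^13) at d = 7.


k[x,y], I = (x^18, y^13), d = 7
Need i < 18 and d-i < 13.
Range: 0 <= i <= 7.
H(7) = 8


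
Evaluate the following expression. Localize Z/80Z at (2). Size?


2-primary part: 80=2^4*5
Size=2^4=16


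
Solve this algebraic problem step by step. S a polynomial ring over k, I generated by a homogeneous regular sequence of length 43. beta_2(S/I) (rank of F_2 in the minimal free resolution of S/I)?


Regular sequence => Koszul complex is the minimal free resolution.
Syz_1 minimally generated by Koszul relations f_i*e_j - f_j*e_i (i<j): mu(Syz_1) = beta_2 = C(m,2) = m(m-1)/2
m=43
43*42/2 = 903


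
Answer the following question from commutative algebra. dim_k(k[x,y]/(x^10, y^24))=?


Basis: x^i*y^j, i<10, j<24
10*24=240


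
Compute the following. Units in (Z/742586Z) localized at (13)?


Local ring = Z/371293Z.
phi(371293) = 13^4*(13-1) = 342732


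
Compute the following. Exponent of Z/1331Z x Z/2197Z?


Exponent = lcm of the cyclic orders; pairwise coprime => product.
11^3*13^3=1331*2197=2924207


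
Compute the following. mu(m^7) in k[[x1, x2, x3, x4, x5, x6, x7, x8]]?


C(n+d-1,d)=C(14,7)=3432


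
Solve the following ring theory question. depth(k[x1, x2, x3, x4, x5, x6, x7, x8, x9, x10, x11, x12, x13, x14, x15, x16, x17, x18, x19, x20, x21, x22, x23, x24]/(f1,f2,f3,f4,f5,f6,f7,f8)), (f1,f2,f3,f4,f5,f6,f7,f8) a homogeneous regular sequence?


depth(R)=24
depth(R/I)=24-8=16


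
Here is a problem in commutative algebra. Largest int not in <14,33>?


gcd(14,33)=1 => F=ab-a-b=14*33-14-33=462-47=415


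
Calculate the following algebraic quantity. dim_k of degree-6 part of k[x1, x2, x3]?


C(d+n-1,n-1)=C(8,2)=28


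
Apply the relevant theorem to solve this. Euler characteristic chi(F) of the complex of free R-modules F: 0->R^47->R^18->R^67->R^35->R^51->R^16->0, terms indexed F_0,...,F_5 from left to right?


chi = sum (-1)^i * rank:
(-1)^0*47=47
(-1)^1*18=-18
(-1)^2*67=67
(-1)^3*35=-35
(-1)^4*51=51
(-1)^5*16=-16
chi=96


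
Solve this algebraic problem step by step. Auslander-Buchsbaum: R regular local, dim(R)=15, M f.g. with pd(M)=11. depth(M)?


pd+depth=depth(R)=15
depth=15-11=4


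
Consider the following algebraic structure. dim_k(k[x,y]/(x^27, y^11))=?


Basis: x^i*y^j, i<27, j<11
27*11=297


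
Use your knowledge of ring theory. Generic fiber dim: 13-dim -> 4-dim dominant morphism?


dim(fiber)=dim(X)-dim(Y)=13-4=9


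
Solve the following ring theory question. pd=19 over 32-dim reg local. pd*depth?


pd+depth=32
depth=32-19=13
pd*depth=19*13=247


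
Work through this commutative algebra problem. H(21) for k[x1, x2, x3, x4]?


C(d+n-1,n-1)=C(24,3)=2024


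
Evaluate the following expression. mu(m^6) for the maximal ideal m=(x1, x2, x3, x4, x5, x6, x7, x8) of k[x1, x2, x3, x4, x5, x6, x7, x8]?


Graded Nakayama: mu(m^d) = dim_k (m^d/m^(d+1)) = #degree-6 monomials in 8 vars
C(n+d-1,d)=C(13,6)=1716


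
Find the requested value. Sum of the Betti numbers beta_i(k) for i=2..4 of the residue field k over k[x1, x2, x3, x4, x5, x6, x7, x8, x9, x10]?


Koszul resolution: beta_i(k)=C(n,i), n=10
C(10,2)=45, C(10,3)=120, C(10,4)=210
Sum=375


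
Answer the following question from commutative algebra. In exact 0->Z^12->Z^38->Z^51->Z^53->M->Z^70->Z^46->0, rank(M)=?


Alt sum=0:
(-1)^0*12 + (-1)^1*38 + (-1)^2*51 + (-1)^3*53 + (-1)^4*? + (-1)^5*70 + (-1)^6*46=0
rank(M)=52


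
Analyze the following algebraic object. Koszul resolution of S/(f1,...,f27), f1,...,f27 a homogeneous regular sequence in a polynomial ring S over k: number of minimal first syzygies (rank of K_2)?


Regular sequence => Koszul complex is the minimal free resolution.
Syz_1 minimally generated by Koszul relations f_i*e_j - f_j*e_i (i<j): mu(Syz_1) = beta_2 = C(m,2) = m(m-1)/2
m=27
27*26/2 = 351


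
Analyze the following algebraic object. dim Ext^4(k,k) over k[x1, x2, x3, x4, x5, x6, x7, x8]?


C(n,i)=C(8,4)=70


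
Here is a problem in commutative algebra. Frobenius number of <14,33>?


gcd(14,33)=1 => F=ab-a-b=14*33-14-33=462-47=415


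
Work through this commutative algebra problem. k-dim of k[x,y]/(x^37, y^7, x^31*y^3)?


k[x,y]/I, I = (x^37, y^7, x^31*y^3)
Rect: 37x7=259. Corner: (37-31)x(7-3)=24.
dim = 259-24 = 235


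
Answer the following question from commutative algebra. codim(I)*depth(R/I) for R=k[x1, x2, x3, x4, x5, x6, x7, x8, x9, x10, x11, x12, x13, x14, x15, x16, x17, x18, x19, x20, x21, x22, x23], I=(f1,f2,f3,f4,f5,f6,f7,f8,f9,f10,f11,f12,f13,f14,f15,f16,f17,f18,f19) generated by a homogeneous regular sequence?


codim=19, depth=dim(R/I)=23-19=4
Product=19*4=76


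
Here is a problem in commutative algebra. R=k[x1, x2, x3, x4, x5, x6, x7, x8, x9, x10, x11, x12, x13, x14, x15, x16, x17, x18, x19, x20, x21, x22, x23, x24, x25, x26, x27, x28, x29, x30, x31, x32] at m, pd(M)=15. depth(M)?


pd+depth=depth(R)=32
depth=32-15=17


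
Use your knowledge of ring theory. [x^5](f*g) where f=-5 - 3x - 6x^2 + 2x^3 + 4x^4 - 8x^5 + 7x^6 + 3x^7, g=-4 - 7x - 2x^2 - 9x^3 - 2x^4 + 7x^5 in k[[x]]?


[x^5] = sum a_i*b_j, i+j=5
  -5*7=-35
  -3*-2=6
  -6*-9=54
  2*-2=-4
  4*-7=-28
  -8*-4=32
Sum=25


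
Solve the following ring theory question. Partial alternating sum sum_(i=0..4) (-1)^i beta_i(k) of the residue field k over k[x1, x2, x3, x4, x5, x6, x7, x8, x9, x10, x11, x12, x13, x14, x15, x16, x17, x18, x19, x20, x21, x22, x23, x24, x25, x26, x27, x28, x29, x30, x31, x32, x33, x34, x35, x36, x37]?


Koszul resolution: beta_i(k)=C(n,i), n=37
sum_(i=0..p) (-1)^i C(n,i) = (-1)^p C(n-1,p)
(-1)^4*C(36,4) = (-1)^4*58905 = 58905


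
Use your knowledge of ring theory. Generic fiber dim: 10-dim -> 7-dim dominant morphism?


dim(fiber)=dim(X)-dim(Y)=10-7=3


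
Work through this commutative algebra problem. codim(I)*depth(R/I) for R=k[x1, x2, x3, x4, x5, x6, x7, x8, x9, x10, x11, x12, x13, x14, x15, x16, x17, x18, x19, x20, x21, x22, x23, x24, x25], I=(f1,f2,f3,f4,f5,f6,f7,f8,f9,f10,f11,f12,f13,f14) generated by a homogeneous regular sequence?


codim=14, depth=dim(R/I)=25-14=11
Product=14*11=154


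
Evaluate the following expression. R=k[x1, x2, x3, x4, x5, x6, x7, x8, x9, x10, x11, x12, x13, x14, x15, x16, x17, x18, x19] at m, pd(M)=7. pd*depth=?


pd+depth=19
depth=19-7=12
pd*depth=7*12=84


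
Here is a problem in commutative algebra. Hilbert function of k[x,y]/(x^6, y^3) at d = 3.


k[x,y], I = (x^6, y^3), d = 3
Need i < 6 and d-i < 3.
Range: 1 <= i <= 3.
H(3) = 3


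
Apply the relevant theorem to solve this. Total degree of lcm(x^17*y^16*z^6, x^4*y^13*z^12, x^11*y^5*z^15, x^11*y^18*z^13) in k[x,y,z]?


lcm = componentwise max:
x: max(17,4,11,11)=17
y: max(16,13,5,18)=18
z: max(6,12,15,13)=15
Total=17+18+15=50


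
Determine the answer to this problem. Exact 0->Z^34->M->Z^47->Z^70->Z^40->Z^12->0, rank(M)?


Alt sum=0:
(-1)^0*34 + (-1)^1*? + (-1)^2*47 + (-1)^3*70 + (-1)^4*40 + (-1)^5*12=0
rank(M)=39


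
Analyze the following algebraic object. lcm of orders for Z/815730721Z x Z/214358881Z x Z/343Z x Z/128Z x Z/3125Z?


Exponent = lcm of the cyclic orders; pairwise coprime => product.
13^8*11^8*7^3*2^7*5^5=815730721*214358881*343*128*3125=23990671888381175177200000


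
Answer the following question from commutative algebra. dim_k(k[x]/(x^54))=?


Basis: 1,x,...,x^53
dim=54


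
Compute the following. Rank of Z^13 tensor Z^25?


rank(M(x)N) = rank(M)*rank(N)
13*25 = 325


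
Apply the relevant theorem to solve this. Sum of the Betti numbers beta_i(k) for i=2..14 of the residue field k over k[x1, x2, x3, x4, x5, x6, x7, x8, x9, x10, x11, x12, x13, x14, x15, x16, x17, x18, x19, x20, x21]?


Koszul resolution: beta_i(k)=C(n,i), n=21
C(21,2)=210, C(21,3)=1330, C(21,4)=5985, C(21,5)=20349, C(21,6)=54264, C(21,7)=116280, C(21,8)=203490, C(21,9)=293930, C(21,10)=352716, C(21,11)=352716, C(21,12)=293930, C(21,13)=203490, C(21,14)=116280
Sum=2014970


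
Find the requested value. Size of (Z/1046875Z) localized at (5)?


5-primary part: 1046875=5^6*67
Size=5^6=15625


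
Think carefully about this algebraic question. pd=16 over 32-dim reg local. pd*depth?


pd+depth=32
depth=32-16=16
pd*depth=16*16=256


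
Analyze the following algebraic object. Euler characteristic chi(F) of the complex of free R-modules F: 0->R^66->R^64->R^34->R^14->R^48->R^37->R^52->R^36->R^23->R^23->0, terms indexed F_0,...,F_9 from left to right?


chi = sum (-1)^i * rank:
(-1)^0*66=66
(-1)^1*64=-64
(-1)^2*34=34
(-1)^3*14=-14
(-1)^4*48=48
(-1)^5*37=-37
(-1)^6*52=52
(-1)^7*36=-36
(-1)^8*23=23
(-1)^9*23=-23
chi=49


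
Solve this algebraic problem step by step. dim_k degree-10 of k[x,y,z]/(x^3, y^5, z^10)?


Need i<3, j<5, k<10 with i+j+k=10.
For each i, j ranges over max(0,10-i-9)..min(4,10-i):
  i=0: j in [1,4] -> 4
  i=1: j in [0,4] -> 5
  i=2: j in [0,4] -> 5
H(10) = 4+5+5 = 14


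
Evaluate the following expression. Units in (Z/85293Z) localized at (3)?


Local ring = Z/6561Z.
phi(6561) = 3^7*(3-1) = 4374


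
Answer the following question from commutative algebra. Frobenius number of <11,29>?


gcd(11,29)=1 => F=ab-a-b=11*29-11-29=319-40=279


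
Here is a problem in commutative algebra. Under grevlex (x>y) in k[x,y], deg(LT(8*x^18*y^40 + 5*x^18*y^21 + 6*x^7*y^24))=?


LT: 8*x^18*y^40
deg_x=18, deg_y=40
Total=18+40=58


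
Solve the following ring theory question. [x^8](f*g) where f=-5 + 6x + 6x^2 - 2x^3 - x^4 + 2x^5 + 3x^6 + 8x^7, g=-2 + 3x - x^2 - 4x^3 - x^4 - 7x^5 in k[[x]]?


[x^8] = sum a_i*b_j, i+j=8
  -2*-7=14
  -1*-1=1
  2*-4=-8
  3*-1=-3
  8*3=24
Sum=28


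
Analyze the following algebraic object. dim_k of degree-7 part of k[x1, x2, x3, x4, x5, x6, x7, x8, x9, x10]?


C(d+n-1,n-1)=C(16,9)=11440


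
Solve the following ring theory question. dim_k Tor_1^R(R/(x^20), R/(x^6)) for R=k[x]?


Tor_1(R/I,R/J)=(I cap J)/IJ=(x^20)/(x^26)
dim=26-20=min(20,6)=6


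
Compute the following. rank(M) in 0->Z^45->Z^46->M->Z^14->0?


Alt sum=0:
(-1)^0*45 + (-1)^1*46 + (-1)^2*? + (-1)^3*14=0
rank(M)=15


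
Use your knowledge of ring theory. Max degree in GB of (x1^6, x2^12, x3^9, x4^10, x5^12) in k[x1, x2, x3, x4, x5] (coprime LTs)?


Pure powers, coprime LTs => already GB.
Degrees: 6, 12, 9, 10, 12
Max=12


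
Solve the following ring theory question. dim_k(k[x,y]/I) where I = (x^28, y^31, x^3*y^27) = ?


k[x,y]/I, I = (x^28, y^31, x^3*y^27)
Rect: 28x31=868. Corner: (28-3)x(31-27)=100.
dim = 868-100 = 768
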